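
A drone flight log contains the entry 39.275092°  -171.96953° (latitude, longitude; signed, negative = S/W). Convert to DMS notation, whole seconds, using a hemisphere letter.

Lat: whole degrees 39; 16.50552′ → 16′ and 30.33″
Longitude is negative → W; |value| = 171.969530
Lon: 0.969530 × 60 = 58.17180′ → 58′, remainder × 60 = 10.31″

39°16′30″ N, 171°58′10″ W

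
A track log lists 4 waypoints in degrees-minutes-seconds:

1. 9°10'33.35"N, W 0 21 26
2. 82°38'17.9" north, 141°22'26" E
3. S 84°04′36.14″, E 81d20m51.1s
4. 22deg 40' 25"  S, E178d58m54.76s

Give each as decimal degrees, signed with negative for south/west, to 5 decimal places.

Point 1:
  Latitude: 9 + 10/60 + 33.35/3600 = 9.175931
  N → positive
  Lon: 21′ + 26″ = 21.43333′; 0 + 21.43333/60 = 0.357222
  hemisphere W, so the sign is −
Point 2:
  φ: 82 + 38/60 + 17.9/3600 = 82.638306
  N → positive
  Lon: 141° + 22/60 + 26/3600 = 141 + 0.366667 + 0.007222 = 141.373889
  E → positive
Point 3:
  φ: 4′ + 36.14″ = 4.60233′; 84 + 4.60233/60 = 84.076706
  hemisphere S, so the sign is −
  λ: 20′ + 51.1″ = 20.85167′; 81 + 20.85167/60 = 81.347528
  E → positive
Point 4:
  φ: 22° + 40/60 + 25/3600 = 22 + 0.666667 + 0.006944 = 22.673611
  S → negative
  λ: 178° + 58/60 + 54.76/3600 = 178 + 0.966667 + 0.015211 = 178.981878
  E → positive

1. 9.17593, -0.35722
2. 82.63831, 141.37389
3. -84.07671, 81.34753
4. -22.67361, 178.98188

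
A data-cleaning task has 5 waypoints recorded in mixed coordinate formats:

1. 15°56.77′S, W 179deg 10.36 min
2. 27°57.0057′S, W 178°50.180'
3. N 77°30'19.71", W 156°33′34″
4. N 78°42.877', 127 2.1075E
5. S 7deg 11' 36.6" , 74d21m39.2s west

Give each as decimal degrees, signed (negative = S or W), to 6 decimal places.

Point 1:
  Lat: 15 + 56.77/60 = 15.9461667
  S → negative
  Lon: 179 + 10.36/60 = 179.1726667
  hemisphere W, so the sign is −
Point 2:
  φ: 57.0057′ = 0.950095°; total 27.9500950
  S → negative
  λ: 178 + 50.18/60 = 178.8363333
  hemisphere W, so the sign is −
Point 3:
  φ: 77 + 30/60 + 19.71/3600 = 77.5054750
  N → positive
  λ: 33′ + 34″ = 33.56667′; 156 + 33.56667/60 = 156.5594444
  W → negative
Point 4:
  Lat: 42.877′ = 0.714617°; total 78.7146167
  N → positive
  λ: 2.1075′ = 0.035125°; total 127.0351250
  E → positive
Point 5:
  Latitude: 11′ + 36.6″ = 11.61000′; 7 + 11.61000/60 = 7.1935000
  S → negative
  λ: 21′ + 39.2″ = 21.65333′; 74 + 21.65333/60 = 74.3608889
  hemisphere W, so the sign is −

1. -15.946167, -179.172667
2. -27.950095, -178.836333
3. 77.505475, -156.559444
4. 78.714617, 127.035125
5. -7.193500, -74.360889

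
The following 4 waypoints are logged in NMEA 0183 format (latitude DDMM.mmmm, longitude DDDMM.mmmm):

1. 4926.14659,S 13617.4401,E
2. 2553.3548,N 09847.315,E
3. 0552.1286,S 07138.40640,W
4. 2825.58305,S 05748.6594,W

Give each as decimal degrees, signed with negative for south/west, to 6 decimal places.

Point 1:
  φ: degrees = first 2 digits = 49, minutes = 26.14659; 49 + 26.14659/60 = 49.4357765
  S → negative
  Longitude: degrees = first 3 digits = 136, minutes = 17.4401; 136 + 17.4401/60 = 136.2906683
  E → positive
Point 2:
  Lat: degrees = first 2 digits = 25, minutes = 53.3548; 25 + 53.3548/60 = 25.8892467
  N ⇒ keep positive
  Longitude: split at 3 digits → 098° and 47.315′; 98 + 47.315/60 = 98.7885833
  E ⇒ keep positive
Point 3:
  Latitude: degrees = first 2 digits = 5, minutes = 52.1286; 5 + 52.1286/60 = 5.8688100
  hemisphere S, so the sign is −
  Lon: split at 3 digits → 071° and 38.4064′; 71 + 38.4064/60 = 71.6401067
  W ⇒ negate
Point 4:
  φ: split at 2 digits → 28° and 25.58305′; 28 + 25.58305/60 = 28.4263842
  S → negative
  Longitude: split at 3 digits → 057° and 48.6594′; 57 + 48.6594/60 = 57.8109900
  hemisphere W, so the sign is −

1. -49.435777, 136.290668
2. 25.889247, 98.788583
3. -5.868810, -71.640107
4. -28.426384, -57.810990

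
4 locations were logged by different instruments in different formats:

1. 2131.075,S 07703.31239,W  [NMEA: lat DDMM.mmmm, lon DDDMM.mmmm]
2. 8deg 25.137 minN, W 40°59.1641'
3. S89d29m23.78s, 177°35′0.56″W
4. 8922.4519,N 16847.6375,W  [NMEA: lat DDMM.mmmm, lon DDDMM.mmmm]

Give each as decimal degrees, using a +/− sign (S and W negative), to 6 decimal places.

Point 1:
  φ: split at 2 digits → 21° and 31.075′; 21 + 31.075/60 = 21.5179167
  S → negative
  Longitude: split at 3 digits → 077° and 3.31239′; 77 + 3.31239/60 = 77.0552065
  W ⇒ negate
Point 2:
  Lat: 8 + 25.137/60 = 8.4189500
  N → positive
  Longitude: 59.1641′ = 0.986068°; total 40.9860683
  W ⇒ negate
Point 3:
  Lat: 29′ + 23.78″ = 29.39633′; 89 + 29.39633/60 = 89.4899389
  S → negative
  Lon: 35′ + 0.56″ = 35.00933′; 177 + 35.00933/60 = 177.5834889
  W ⇒ negate
Point 4:
  Latitude: degrees = first 2 digits = 89, minutes = 22.4519; 89 + 22.4519/60 = 89.3741983
  N ⇒ keep positive
  Longitude: split at 3 digits → 168° and 47.6375′; 168 + 47.6375/60 = 168.7939583
  W ⇒ negate

1. -21.517917, -77.055207
2. 8.418950, -40.986068
3. -89.489939, -177.583489
4. 89.374198, -168.793958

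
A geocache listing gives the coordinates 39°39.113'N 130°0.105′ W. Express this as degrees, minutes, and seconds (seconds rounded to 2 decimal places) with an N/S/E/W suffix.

39°39′6.78″ N, 130°00′6.30″ W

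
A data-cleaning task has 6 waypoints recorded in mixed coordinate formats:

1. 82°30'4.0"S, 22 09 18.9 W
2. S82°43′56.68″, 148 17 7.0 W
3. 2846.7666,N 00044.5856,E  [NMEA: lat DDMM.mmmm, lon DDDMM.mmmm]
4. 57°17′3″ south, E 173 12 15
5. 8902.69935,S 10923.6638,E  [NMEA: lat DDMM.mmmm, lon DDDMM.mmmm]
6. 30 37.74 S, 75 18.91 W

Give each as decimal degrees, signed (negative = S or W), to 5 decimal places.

1. -82.50111, -22.15525
2. -82.73241, -148.28528
3. 28.77944, 0.74309
4. -57.28417, 173.20417
5. -89.04499, 109.39440
6. -30.62900, -75.31517

Point 1:
  Lat: 82 + 30/60 + 4/3600 = 82.501111
  hemisphere S, so the sign is −
  Longitude: 9′ + 18.9″ = 9.31500′; 22 + 9.31500/60 = 22.155250
  W ⇒ negate
Point 2:
  φ: 43′ + 56.68″ = 43.94467′; 82 + 43.94467/60 = 82.732411
  hemisphere S, so the sign is −
  Lon: 148° + 17/60 + 7/3600 = 148 + 0.283333 + 0.001944 = 148.285278
  W ⇒ negate
Point 3:
  φ: degrees = first 2 digits = 28, minutes = 46.7666; 28 + 46.7666/60 = 28.779443
  N ⇒ keep positive
  Lon: split at 3 digits → 000° and 44.5856′; 0 + 44.5856/60 = 0.743093
  E ⇒ keep positive
Point 4:
  Latitude: 57 + 17/60 + 3/3600 = 57.284167
  S ⇒ negate
  Lon: 173 + 12/60 + 15/3600 = 173.204167
  E → positive
Point 5:
  φ: split at 2 digits → 89° and 2.69935′; 89 + 2.69935/60 = 89.044989
  S → negative
  λ: degrees = first 3 digits = 109, minutes = 23.6638; 109 + 23.6638/60 = 109.394397
  E → positive
Point 6:
  Lat: 37.74′ = 0.629000°; total 30.629000
  hemisphere S, so the sign is −
  λ: 18.91′ = 0.315167°; total 75.315167
  hemisphere W, so the sign is −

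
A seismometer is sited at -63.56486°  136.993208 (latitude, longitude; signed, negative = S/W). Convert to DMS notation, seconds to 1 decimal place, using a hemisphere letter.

63°33′53.5″ S, 136°59′35.5″ E

Latitude is negative → S; |value| = 63.564860
φ: 0.564860 × 60 = 33.89160′ → 33′, remainder × 60 = 53.496″
Longitude: 0.993208 × 60 = 59.59248′ → 59′, remainder × 60 = 35.549″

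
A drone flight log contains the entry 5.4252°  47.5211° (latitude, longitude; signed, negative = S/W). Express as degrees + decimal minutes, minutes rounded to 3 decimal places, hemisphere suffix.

Lat: minutes = (5.425200 − 5) × 60 = 25.51200
Longitude: fractional part 0.521100 → 31.26600 minutes

5° 25.512′ N, 47° 31.266′ E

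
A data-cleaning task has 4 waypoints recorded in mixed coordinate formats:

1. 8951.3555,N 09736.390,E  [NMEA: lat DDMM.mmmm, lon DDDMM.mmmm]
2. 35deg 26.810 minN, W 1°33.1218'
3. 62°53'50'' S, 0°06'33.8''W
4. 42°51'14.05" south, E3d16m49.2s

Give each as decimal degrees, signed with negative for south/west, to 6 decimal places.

Point 1:
  Latitude: degrees = first 2 digits = 89, minutes = 51.3555; 89 + 51.3555/60 = 89.8559250
  N → positive
  λ: split at 3 digits → 097° and 36.39′; 97 + 36.39/60 = 97.6065000
  E ⇒ keep positive
Point 2:
  φ: 35 + 26.81/60 = 35.4468333
  N → positive
  λ: 33.1218′ = 0.552030°; total 1.5520300
  W ⇒ negate
Point 3:
  Latitude: 53′ + 50″ = 53.83333′; 62 + 53.83333/60 = 62.8972222
  S ⇒ negate
  Lon: 0 + 6/60 + 33.8/3600 = 0.1093889
  W → negative
Point 4:
  Lat: 42 + 51/60 + 14.05/3600 = 42.8539028
  S ⇒ negate
  λ: 3 + 16/60 + 49.2/3600 = 3.2803333
  E ⇒ keep positive

1. 89.855925, 97.606500
2. 35.446833, -1.552030
3. -62.897222, -0.109389
4. -42.853903, 3.280333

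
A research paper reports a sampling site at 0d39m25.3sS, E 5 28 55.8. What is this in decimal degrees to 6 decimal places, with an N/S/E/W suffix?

0.657028° S, 5.482167° E

φ: 0 + 39/60 + 25.3/3600 = 0.6570278
Longitude: 5 + 28/60 + 55.8/3600 = 5.4821667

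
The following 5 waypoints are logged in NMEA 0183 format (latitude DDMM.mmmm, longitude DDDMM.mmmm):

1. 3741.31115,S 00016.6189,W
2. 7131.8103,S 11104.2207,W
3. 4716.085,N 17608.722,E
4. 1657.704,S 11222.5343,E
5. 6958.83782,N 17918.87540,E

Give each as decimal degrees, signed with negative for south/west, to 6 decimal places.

Point 1:
  Lat: split at 2 digits → 37° and 41.31115′; 37 + 41.31115/60 = 37.6885192
  S ⇒ negate
  Longitude: split at 3 digits → 000° and 16.6189′; 0 + 16.6189/60 = 0.2769817
  hemisphere W, so the sign is −
Point 2:
  Lat: split at 2 digits → 71° and 31.8103′; 71 + 31.8103/60 = 71.5301717
  S ⇒ negate
  Lon: split at 3 digits → 111° and 4.2207′; 111 + 4.2207/60 = 111.0703450
  W ⇒ negate
Point 3:
  Lat: degrees = first 2 digits = 47, minutes = 16.085; 47 + 16.085/60 = 47.2680833
  N ⇒ keep positive
  λ: degrees = first 3 digits = 176, minutes = 8.722; 176 + 8.722/60 = 176.1453667
  E ⇒ keep positive
Point 4:
  Latitude: split at 2 digits → 16° and 57.704′; 16 + 57.704/60 = 16.9617333
  hemisphere S, so the sign is −
  λ: split at 3 digits → 112° and 22.5343′; 112 + 22.5343/60 = 112.3755717
  E ⇒ keep positive
Point 5:
  Lat: degrees = first 2 digits = 69, minutes = 58.83782; 69 + 58.83782/60 = 69.9806303
  N → positive
  Lon: split at 3 digits → 179° and 18.8754′; 179 + 18.8754/60 = 179.3145900
  E ⇒ keep positive

1. -37.688519, -0.276982
2. -71.530172, -111.070345
3. 47.268083, 176.145367
4. -16.961733, 112.375572
5. 69.980630, 179.314590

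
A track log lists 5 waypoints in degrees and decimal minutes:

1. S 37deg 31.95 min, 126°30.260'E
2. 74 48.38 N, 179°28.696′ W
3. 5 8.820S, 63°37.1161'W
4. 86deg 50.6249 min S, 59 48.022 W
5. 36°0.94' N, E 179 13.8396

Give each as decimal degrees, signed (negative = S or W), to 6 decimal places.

1. -37.532500, 126.504333
2. 74.806333, -179.478267
3. -5.147000, -63.618602
4. -86.843748, -59.800367
5. 36.015667, 179.230660

Point 1:
  φ: 37 + 31.95/60 = 37.5325000
  S → negative
  λ: 126 + 30.26/60 = 126.5043333
  E ⇒ keep positive
Point 2:
  Lat: 74 + 48.38/60 = 74.8063333
  N → positive
  Lon: 28.696′ = 0.478267°; total 179.4782667
  hemisphere W, so the sign is −
Point 3:
  Latitude: 8.82′ = 0.147000°; total 5.1470000
  hemisphere S, so the sign is −
  Lon: 37.1161′ = 0.618602°; total 63.6186017
  W ⇒ negate
Point 4:
  Lat: 86 + 50.6249/60 = 86.8437483
  hemisphere S, so the sign is −
  λ: 48.022′ = 0.800367°; total 59.8003667
  W → negative
Point 5:
  φ: 0.94′ = 0.015667°; total 36.0156667
  N → positive
  λ: 13.8396′ = 0.230660°; total 179.2306600
  E → positive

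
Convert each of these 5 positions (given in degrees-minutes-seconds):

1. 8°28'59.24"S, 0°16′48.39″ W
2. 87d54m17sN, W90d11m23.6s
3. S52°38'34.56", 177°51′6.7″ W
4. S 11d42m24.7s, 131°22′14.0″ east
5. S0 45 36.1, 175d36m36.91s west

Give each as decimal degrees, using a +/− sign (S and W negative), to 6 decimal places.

Point 1:
  Lat: 8 + 28/60 + 59.24/3600 = 8.4831222
  hemisphere S, so the sign is −
  λ: 0 + 16/60 + 48.39/3600 = 0.2801083
  W ⇒ negate
Point 2:
  φ: 54′ + 17″ = 54.28333′; 87 + 54.28333/60 = 87.9047222
  N → positive
  Lon: 11′ + 23.6″ = 11.39333′; 90 + 11.39333/60 = 90.1898889
  W → negative
Point 3:
  Lat: 38′ + 34.56″ = 38.57600′; 52 + 38.57600/60 = 52.6429333
  S ⇒ negate
  Lon: 51′ + 6.7″ = 51.11167′; 177 + 51.11167/60 = 177.8518611
  W ⇒ negate
Point 4:
  φ: 11° + 42/60 + 24.7/3600 = 11 + 0.700000 + 0.006861 = 11.7068611
  S → negative
  λ: 131 + 22/60 + 14/3600 = 131.3705556
  E ⇒ keep positive
Point 5:
  φ: 0° + 45/60 + 36.1/3600 = 0 + 0.750000 + 0.010028 = 0.7600278
  S → negative
  Longitude: 175 + 36/60 + 36.91/3600 = 175.6102528
  hemisphere W, so the sign is −

1. -8.483122, -0.280108
2. 87.904722, -90.189889
3. -52.642933, -177.851861
4. -11.706861, 131.370556
5. -0.760028, -175.610253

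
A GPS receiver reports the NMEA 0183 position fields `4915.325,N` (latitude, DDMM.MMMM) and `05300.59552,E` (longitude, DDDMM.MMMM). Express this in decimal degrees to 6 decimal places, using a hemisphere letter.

49.255417° N, 53.009925° E

φ: degrees = first 2 digits = 49, minutes = 15.325; 49 + 15.325/60 = 49.2554167
λ: degrees = first 3 digits = 53, minutes = 0.59552; 53 + 0.59552/60 = 53.0099253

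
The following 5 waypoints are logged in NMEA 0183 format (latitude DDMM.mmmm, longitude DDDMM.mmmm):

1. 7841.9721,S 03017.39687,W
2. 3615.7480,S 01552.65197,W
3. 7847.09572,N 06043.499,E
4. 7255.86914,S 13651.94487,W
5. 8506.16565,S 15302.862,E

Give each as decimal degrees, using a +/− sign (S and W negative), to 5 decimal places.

Point 1:
  φ: degrees = first 2 digits = 78, minutes = 41.9721; 78 + 41.9721/60 = 78.699535
  hemisphere S, so the sign is −
  Lon: split at 3 digits → 030° and 17.39687′; 30 + 17.39687/60 = 30.289948
  W → negative
Point 2:
  Lat: degrees = first 2 digits = 36, minutes = 15.748; 36 + 15.748/60 = 36.262467
  S ⇒ negate
  λ: degrees = first 3 digits = 15, minutes = 52.65197; 15 + 52.65197/60 = 15.877533
  W ⇒ negate
Point 3:
  φ: degrees = first 2 digits = 78, minutes = 47.09572; 78 + 47.09572/60 = 78.784929
  N ⇒ keep positive
  Longitude: split at 3 digits → 060° and 43.499′; 60 + 43.499/60 = 60.724983
  E ⇒ keep positive
Point 4:
  Latitude: degrees = first 2 digits = 72, minutes = 55.86914; 72 + 55.86914/60 = 72.931152
  S → negative
  λ: degrees = first 3 digits = 136, minutes = 51.94487; 136 + 51.94487/60 = 136.865748
  W → negative
Point 5:
  Lat: degrees = first 2 digits = 85, minutes = 6.16565; 85 + 6.16565/60 = 85.102761
  S ⇒ negate
  Longitude: split at 3 digits → 153° and 2.862′; 153 + 2.862/60 = 153.047700
  E → positive

1. -78.69954, -30.28995
2. -36.26247, -15.87753
3. 78.78493, 60.72498
4. -72.93115, -136.86575
5. -85.10276, 153.04770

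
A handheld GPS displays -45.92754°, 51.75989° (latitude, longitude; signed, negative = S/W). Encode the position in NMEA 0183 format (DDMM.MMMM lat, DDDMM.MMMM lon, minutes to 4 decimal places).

Latitude is negative → S; |value| = 45.927540
φ: fractional part 0.927540 → 55.652400 minutes
Lon: 51° + 0.759890 × 60 = 51° 45.593400′

4555.6524,S / 05145.5934,E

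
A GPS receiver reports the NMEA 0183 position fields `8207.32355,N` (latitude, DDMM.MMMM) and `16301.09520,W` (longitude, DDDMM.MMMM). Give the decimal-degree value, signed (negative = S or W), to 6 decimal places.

φ: split at 2 digits → 82° and 7.32355′; 82 + 7.32355/60 = 82.1220592
N ⇒ keep positive
Longitude: degrees = first 3 digits = 163, minutes = 1.0952; 163 + 1.0952/60 = 163.0182533
hemisphere W, so the sign is −

82.122059, -163.018253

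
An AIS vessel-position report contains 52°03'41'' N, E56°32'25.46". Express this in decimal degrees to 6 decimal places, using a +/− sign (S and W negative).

52.061389, 56.540406

φ: 3′ + 41″ = 3.68333′; 52 + 3.68333/60 = 52.0613889
N ⇒ keep positive
λ: 32′ + 25.46″ = 32.42433′; 56 + 32.42433/60 = 56.5404056
E ⇒ keep positive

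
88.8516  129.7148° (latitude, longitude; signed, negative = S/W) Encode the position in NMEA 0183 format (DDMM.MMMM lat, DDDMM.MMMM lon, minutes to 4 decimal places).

8851.0960,N / 12942.8880,E

Latitude: minutes = (88.851600 − 88) × 60 = 51.096000
Longitude: minutes = (129.714800 − 129) × 60 = 42.888000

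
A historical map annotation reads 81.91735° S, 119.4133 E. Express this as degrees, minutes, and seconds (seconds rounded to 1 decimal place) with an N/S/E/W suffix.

φ: whole degrees 81; 55.04100′ → 55′ and 2.460″
λ: 0.413300° → 24.79800′; 0.79800 × 60 = 47.880″

81°55′2.5″ S, 119°24′47.9″ E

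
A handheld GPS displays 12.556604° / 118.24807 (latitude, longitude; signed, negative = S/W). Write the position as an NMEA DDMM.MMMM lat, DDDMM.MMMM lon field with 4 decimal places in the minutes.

φ: 12° + 0.556604 × 60 = 12° 33.396240′
λ: 118° + 0.248070 × 60 = 118° 14.884200′

1233.3962,N / 11814.8842,E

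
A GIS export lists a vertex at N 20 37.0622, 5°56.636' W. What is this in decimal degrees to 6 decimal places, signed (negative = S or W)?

Lat: 37.0622′ = 0.617703°; total 20.6177033
N ⇒ keep positive
Longitude: 5 + 56.636/60 = 5.9439333
hemisphere W, so the sign is −

20.617703, -5.943933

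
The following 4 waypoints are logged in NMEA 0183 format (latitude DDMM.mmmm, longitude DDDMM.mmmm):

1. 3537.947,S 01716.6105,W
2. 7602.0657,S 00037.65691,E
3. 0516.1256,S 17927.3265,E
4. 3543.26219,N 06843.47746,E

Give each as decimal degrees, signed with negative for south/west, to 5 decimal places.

1. -35.63245, -17.27684
2. -76.03443, 0.62762
3. -5.26876, 179.45544
4. 35.72104, 68.72462

Point 1:
  Lat: split at 2 digits → 35° and 37.947′; 35 + 37.947/60 = 35.632450
  S ⇒ negate
  λ: split at 3 digits → 017° and 16.6105′; 17 + 16.6105/60 = 17.276842
  W ⇒ negate
Point 2:
  Latitude: degrees = first 2 digits = 76, minutes = 2.0657; 76 + 2.0657/60 = 76.034428
  S ⇒ negate
  Lon: split at 3 digits → 000° and 37.65691′; 0 + 37.65691/60 = 0.627615
  E ⇒ keep positive
Point 3:
  Lat: degrees = first 2 digits = 5, minutes = 16.1256; 5 + 16.1256/60 = 5.268760
  hemisphere S, so the sign is −
  Lon: split at 3 digits → 179° and 27.3265′; 179 + 27.3265/60 = 179.455442
  E ⇒ keep positive
Point 4:
  Lat: split at 2 digits → 35° and 43.26219′; 35 + 43.26219/60 = 35.721037
  N → positive
  λ: degrees = first 3 digits = 68, minutes = 43.47746; 68 + 43.47746/60 = 68.724624
  E ⇒ keep positive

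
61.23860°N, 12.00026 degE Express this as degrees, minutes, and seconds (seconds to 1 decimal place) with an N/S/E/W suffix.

Lat: 0.238600° → 14.31600′; 0.31600 × 60 = 18.960″
Longitude: whole degrees 12; 0.01560′ → 0′ and 0.936″

61°14′19.0″ N, 12°00′0.9″ E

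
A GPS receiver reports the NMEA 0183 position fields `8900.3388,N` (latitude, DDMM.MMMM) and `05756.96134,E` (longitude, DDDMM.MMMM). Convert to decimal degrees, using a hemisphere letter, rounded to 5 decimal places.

φ: degrees = first 2 digits = 89, minutes = 0.3388; 89 + 0.3388/60 = 89.005647
Longitude: split at 3 digits → 057° and 56.96134′; 57 + 56.96134/60 = 57.949356

89.00565° N, 57.94936° E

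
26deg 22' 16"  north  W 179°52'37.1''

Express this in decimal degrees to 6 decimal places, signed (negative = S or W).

26.371111, -179.876972

Lat: 26° + 22/60 + 16/3600 = 26 + 0.366667 + 0.004444 = 26.3711111
N → positive
Lon: 179 + 52/60 + 37.1/3600 = 179.8769722
W → negative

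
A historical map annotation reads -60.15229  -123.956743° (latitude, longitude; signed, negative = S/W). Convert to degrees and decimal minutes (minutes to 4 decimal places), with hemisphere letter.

Latitude is negative → S; |value| = 60.152290
Lat: fractional part 0.152290 → 9.137400 minutes
Longitude is negative → W; |value| = 123.956743
λ: fractional part 0.956743 → 57.404580 minutes

60° 9.1374′ S, 123° 57.4046′ W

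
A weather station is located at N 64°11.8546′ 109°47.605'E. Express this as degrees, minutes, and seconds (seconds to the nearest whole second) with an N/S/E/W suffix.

Latitude: fractional minutes 0.85460 × 60 = 51.28″
Lon: fractional minutes 0.60500 × 60 = 36.30″

64°11′51″ N, 109°47′36″ E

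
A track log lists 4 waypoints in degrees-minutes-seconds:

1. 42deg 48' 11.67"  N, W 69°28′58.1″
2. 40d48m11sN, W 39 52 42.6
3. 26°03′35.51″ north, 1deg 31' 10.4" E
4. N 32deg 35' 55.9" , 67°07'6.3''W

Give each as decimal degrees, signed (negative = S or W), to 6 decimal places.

Point 1:
  φ: 42 + 48/60 + 11.67/3600 = 42.8032417
  N → positive
  Lon: 69° + 28/60 + 58.1/3600 = 69 + 0.466667 + 0.016139 = 69.4828056
  hemisphere W, so the sign is −
Point 2:
  Lat: 40 + 48/60 + 11/3600 = 40.8030556
  N ⇒ keep positive
  Lon: 39 + 52/60 + 42.6/3600 = 39.8785000
  hemisphere W, so the sign is −
Point 3:
  Latitude: 26 + 3/60 + 35.51/3600 = 26.0598639
  N ⇒ keep positive
  λ: 31′ + 10.4″ = 31.17333′; 1 + 31.17333/60 = 1.5195556
  E ⇒ keep positive
Point 4:
  Lat: 32 + 35/60 + 55.9/3600 = 32.5988611
  N ⇒ keep positive
  λ: 67 + 7/60 + 6.3/3600 = 67.1184167
  W → negative

1. 42.803242, -69.482806
2. 40.803056, -39.878500
3. 26.059864, 1.519556
4. 32.598861, -67.118417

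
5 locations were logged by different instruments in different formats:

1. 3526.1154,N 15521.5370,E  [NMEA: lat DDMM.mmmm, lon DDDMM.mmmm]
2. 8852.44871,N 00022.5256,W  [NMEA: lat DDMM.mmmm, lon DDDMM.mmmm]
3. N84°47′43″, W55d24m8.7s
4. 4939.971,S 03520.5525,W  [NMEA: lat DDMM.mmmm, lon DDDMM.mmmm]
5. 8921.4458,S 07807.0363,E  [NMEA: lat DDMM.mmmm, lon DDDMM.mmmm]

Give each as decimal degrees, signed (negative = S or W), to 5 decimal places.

1. 35.43526, 155.35895
2. 88.87415, -0.37543
3. 84.79528, -55.40242
4. -49.66618, -35.34254
5. -89.35743, 78.11727

Point 1:
  Latitude: split at 2 digits → 35° and 26.1154′; 35 + 26.1154/60 = 35.435257
  N → positive
  Lon: split at 3 digits → 155° and 21.537′; 155 + 21.537/60 = 155.358950
  E ⇒ keep positive
Point 2:
  φ: degrees = first 2 digits = 88, minutes = 52.44871; 88 + 52.44871/60 = 88.874145
  N → positive
  Lon: degrees = first 3 digits = 0, minutes = 22.5256; 0 + 22.5256/60 = 0.375427
  W → negative
Point 3:
  Lat: 84 + 47/60 + 43/3600 = 84.795278
  N ⇒ keep positive
  Lon: 24′ + 8.7″ = 24.14500′; 55 + 24.14500/60 = 55.402417
  W ⇒ negate
Point 4:
  Lat: split at 2 digits → 49° and 39.971′; 49 + 39.971/60 = 49.666183
  S → negative
  λ: split at 3 digits → 035° and 20.5525′; 35 + 20.5525/60 = 35.342542
  hemisphere W, so the sign is −
Point 5:
  φ: degrees = first 2 digits = 89, minutes = 21.4458; 89 + 21.4458/60 = 89.357430
  S → negative
  Longitude: degrees = first 3 digits = 78, minutes = 7.0363; 78 + 7.0363/60 = 78.117272
  E → positive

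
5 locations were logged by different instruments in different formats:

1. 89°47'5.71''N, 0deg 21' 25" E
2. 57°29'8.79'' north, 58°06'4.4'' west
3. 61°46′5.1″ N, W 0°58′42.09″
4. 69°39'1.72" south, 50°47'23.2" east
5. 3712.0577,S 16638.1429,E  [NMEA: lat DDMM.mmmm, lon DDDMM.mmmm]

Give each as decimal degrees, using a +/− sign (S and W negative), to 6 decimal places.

Point 1:
  φ: 89 + 47/60 + 5.71/3600 = 89.7849194
  N ⇒ keep positive
  λ: 0 + 21/60 + 25/3600 = 0.3569444
  E ⇒ keep positive
Point 2:
  Lat: 29′ + 8.79″ = 29.14650′; 57 + 29.14650/60 = 57.4857750
  N → positive
  Longitude: 6′ + 4.4″ = 6.07333′; 58 + 6.07333/60 = 58.1012222
  hemisphere W, so the sign is −
Point 3:
  φ: 61 + 46/60 + 5.1/3600 = 61.7680833
  N ⇒ keep positive
  Longitude: 0 + 58/60 + 42.09/3600 = 0.9783583
  hemisphere W, so the sign is −
Point 4:
  φ: 69 + 39/60 + 1.72/3600 = 69.6504778
  S → negative
  Lon: 47′ + 23.2″ = 47.38667′; 50 + 47.38667/60 = 50.7897778
  E → positive
Point 5:
  φ: split at 2 digits → 37° and 12.0577′; 37 + 12.0577/60 = 37.2009617
  hemisphere S, so the sign is −
  Lon: split at 3 digits → 166° and 38.1429′; 166 + 38.1429/60 = 166.6357150
  E ⇒ keep positive

1. 89.784919, 0.356944
2. 57.485775, -58.101222
3. 61.768083, -0.978358
4. -69.650478, 50.789778
5. -37.200962, 166.635715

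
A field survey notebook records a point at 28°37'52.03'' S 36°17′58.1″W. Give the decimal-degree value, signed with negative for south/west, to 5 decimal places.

Lat: 28 + 37/60 + 52.03/3600 = 28.631119
S ⇒ negate
Longitude: 36 + 17/60 + 58.1/3600 = 36.299472
hemisphere W, so the sign is −

-28.63112, -36.29947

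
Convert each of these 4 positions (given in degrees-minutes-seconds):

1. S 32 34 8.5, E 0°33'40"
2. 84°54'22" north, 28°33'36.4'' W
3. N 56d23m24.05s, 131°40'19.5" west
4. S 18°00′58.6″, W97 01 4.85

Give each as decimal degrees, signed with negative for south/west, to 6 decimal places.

Point 1:
  Lat: 34′ + 8.5″ = 34.14167′; 32 + 34.14167/60 = 32.5690278
  hemisphere S, so the sign is −
  λ: 0° + 33/60 + 40/3600 = 0 + 0.550000 + 0.011111 = 0.5611111
  E ⇒ keep positive
Point 2:
  Lat: 84 + 54/60 + 22/3600 = 84.9061111
  N ⇒ keep positive
  λ: 33′ + 36.4″ = 33.60667′; 28 + 33.60667/60 = 28.5601111
  hemisphere W, so the sign is −
Point 3:
  Latitude: 23′ + 24.05″ = 23.40083′; 56 + 23.40083/60 = 56.3900139
  N → positive
  Lon: 131 + 40/60 + 19.5/3600 = 131.6720833
  W ⇒ negate
Point 4:
  Latitude: 18 + 0/60 + 58.6/3600 = 18.0162778
  S → negative
  Lon: 97° + 1/60 + 4.85/3600 = 97 + 0.016667 + 0.001347 = 97.0180139
  hemisphere W, so the sign is −

1. -32.569028, 0.561111
2. 84.906111, -28.560111
3. 56.390014, -131.672083
4. -18.016278, -97.018014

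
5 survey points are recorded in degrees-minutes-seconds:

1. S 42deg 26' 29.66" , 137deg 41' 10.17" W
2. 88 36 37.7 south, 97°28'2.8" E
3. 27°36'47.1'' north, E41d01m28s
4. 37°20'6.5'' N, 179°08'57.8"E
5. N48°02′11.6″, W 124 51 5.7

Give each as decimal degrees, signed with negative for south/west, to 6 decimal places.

Point 1:
  Lat: 26′ + 29.66″ = 26.49433′; 42 + 26.49433/60 = 42.4415722
  S ⇒ negate
  Longitude: 137 + 41/60 + 10.17/3600 = 137.6861583
  W ⇒ negate
Point 2:
  φ: 88 + 36/60 + 37.7/3600 = 88.6104722
  hemisphere S, so the sign is −
  Longitude: 97 + 28/60 + 2.8/3600 = 97.4674444
  E → positive
Point 3:
  φ: 27° + 36/60 + 47.1/3600 = 27 + 0.600000 + 0.013083 = 27.6130833
  N ⇒ keep positive
  λ: 1′ + 28″ = 1.46667′; 41 + 1.46667/60 = 41.0244444
  E → positive
Point 4:
  φ: 37 + 20/60 + 6.5/3600 = 37.3351389
  N ⇒ keep positive
  λ: 8′ + 57.8″ = 8.96333′; 179 + 8.96333/60 = 179.1493889
  E ⇒ keep positive
Point 5:
  Latitude: 2′ + 11.6″ = 2.19333′; 48 + 2.19333/60 = 48.0365556
  N ⇒ keep positive
  λ: 124 + 51/60 + 5.7/3600 = 124.8515833
  W → negative

1. -42.441572, -137.686158
2. -88.610472, 97.467444
3. 27.613083, 41.024444
4. 37.335139, 179.149389
5. 48.036556, -124.851583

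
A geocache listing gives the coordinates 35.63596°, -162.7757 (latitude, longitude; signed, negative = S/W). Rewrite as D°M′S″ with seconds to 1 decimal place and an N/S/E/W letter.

35°38′9.5″ N, 162°46′32.5″ W

Latitude: 0.635960 × 60 = 38.15760′ → 38′, remainder × 60 = 9.456″
Longitude is negative → W; |value| = 162.775700
Longitude: 0.775700 × 60 = 46.54200′ → 46′, remainder × 60 = 32.520″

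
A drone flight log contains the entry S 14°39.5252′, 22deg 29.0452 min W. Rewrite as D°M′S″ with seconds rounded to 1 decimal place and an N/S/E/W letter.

14°39′31.5″ S, 22°29′2.7″ W

φ: fractional minutes 0.52520 × 60 = 31.512″
Longitude: fractional minutes 0.04520 × 60 = 2.712″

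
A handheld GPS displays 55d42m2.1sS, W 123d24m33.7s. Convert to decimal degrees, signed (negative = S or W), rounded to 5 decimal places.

φ: 42′ + 2.1″ = 42.03500′; 55 + 42.03500/60 = 55.700583
S ⇒ negate
Lon: 123° + 24/60 + 33.7/3600 = 123 + 0.400000 + 0.009361 = 123.409361
hemisphere W, so the sign is −

-55.70058, -123.40936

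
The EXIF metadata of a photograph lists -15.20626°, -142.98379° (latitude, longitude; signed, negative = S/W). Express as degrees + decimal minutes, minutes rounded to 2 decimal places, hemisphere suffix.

Latitude is negative → S; |value| = 15.206260
Latitude: minutes = (15.206260 − 15) × 60 = 12.3756
Longitude is negative → W; |value| = 142.983790
Lon: minutes = (142.983790 − 142) × 60 = 59.0274

15° 12.38′ S, 142° 59.03′ W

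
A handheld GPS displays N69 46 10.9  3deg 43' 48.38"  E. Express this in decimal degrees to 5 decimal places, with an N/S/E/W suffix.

Latitude: 69 + 46/60 + 10.9/3600 = 69.769694
Lon: 3° + 43/60 + 48.38/3600 = 3 + 0.716667 + 0.013439 = 3.730106

69.76969° N, 3.73011° E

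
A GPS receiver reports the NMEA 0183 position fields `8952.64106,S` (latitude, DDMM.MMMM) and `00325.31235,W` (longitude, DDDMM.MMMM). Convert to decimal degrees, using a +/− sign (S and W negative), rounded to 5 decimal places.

Latitude: degrees = first 2 digits = 89, minutes = 52.64106; 89 + 52.64106/60 = 89.877351
hemisphere S, so the sign is −
Lon: split at 3 digits → 003° and 25.31235′; 3 + 25.31235/60 = 3.421873
W ⇒ negate

-89.87735, -3.42187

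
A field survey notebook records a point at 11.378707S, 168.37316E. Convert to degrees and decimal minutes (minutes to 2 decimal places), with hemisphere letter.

Lat: 11° + 0.378707 × 60 = 11° 22.7224′
Lon: fractional part 0.373160 → 22.3896 minutes

11° 22.72′ S, 168° 22.39′ E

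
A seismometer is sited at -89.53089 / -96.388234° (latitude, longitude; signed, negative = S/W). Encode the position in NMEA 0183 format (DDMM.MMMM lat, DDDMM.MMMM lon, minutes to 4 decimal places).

8931.8534,S / 09623.2940,W

Latitude is negative → S; |value| = 89.530890
φ: minutes = (89.530890 − 89) × 60 = 31.853400
Longitude is negative → W; |value| = 96.388234
Longitude: 96° + 0.388234 × 60 = 96° 23.294040′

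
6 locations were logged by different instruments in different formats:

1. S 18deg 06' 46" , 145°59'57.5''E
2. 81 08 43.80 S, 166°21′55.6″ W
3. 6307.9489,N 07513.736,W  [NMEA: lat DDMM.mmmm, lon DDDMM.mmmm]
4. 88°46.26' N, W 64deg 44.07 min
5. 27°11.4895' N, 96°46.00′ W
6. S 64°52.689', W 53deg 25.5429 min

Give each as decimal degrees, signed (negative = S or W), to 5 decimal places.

1. -18.11278, 145.99931
2. -81.14550, -166.36544
3. 63.13248, -75.22893
4. 88.77100, -64.73450
5. 27.19149, -96.76667
6. -64.87815, -53.42572

Point 1:
  Lat: 18° + 6/60 + 46/3600 = 18 + 0.100000 + 0.012778 = 18.112778
  S ⇒ negate
  Lon: 145° + 59/60 + 57.5/3600 = 145 + 0.983333 + 0.015972 = 145.999306
  E → positive
Point 2:
  φ: 81° + 8/60 + 43.8/3600 = 81 + 0.133333 + 0.012167 = 81.145500
  hemisphere S, so the sign is −
  Lon: 166° + 21/60 + 55.6/3600 = 166 + 0.350000 + 0.015444 = 166.365444
  W → negative
Point 3:
  Latitude: split at 2 digits → 63° and 7.9489′; 63 + 7.9489/60 = 63.132482
  N ⇒ keep positive
  Longitude: split at 3 digits → 075° and 13.736′; 75 + 13.736/60 = 75.228933
  W → negative
Point 4:
  Latitude: 88 + 46.26/60 = 88.771000
  N ⇒ keep positive
  Lon: 44.07′ = 0.734500°; total 64.734500
  W → negative
Point 5:
  φ: 27 + 11.4895/60 = 27.191492
  N ⇒ keep positive
  λ: 46′ = 0.766667°; total 96.766667
  W → negative
Point 6:
  φ: 52.689′ = 0.878150°; total 64.878150
  S ⇒ negate
  Longitude: 25.5429′ = 0.425715°; total 53.425715
  W → negative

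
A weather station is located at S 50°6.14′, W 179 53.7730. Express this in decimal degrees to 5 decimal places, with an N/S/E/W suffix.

50.10233° S, 179.89622° W

Latitude: 6.14′ = 0.102333°; total 50.102333
λ: 53.773′ = 0.896217°; total 179.896217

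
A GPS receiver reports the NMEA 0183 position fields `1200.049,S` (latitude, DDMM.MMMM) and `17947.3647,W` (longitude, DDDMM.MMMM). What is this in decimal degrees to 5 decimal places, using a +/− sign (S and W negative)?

-12.00082, -179.78941

Latitude: split at 2 digits → 12° and 0.049′; 12 + 0.049/60 = 12.000817
hemisphere S, so the sign is −
Longitude: degrees = first 3 digits = 179, minutes = 47.3647; 179 + 47.3647/60 = 179.789412
hemisphere W, so the sign is −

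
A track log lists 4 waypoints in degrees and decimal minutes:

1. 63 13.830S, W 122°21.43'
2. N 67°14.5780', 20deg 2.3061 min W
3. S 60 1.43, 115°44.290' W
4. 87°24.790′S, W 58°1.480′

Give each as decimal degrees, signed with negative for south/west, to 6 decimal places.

Point 1:
  φ: 63 + 13.83/60 = 63.2305000
  hemisphere S, so the sign is −
  λ: 122 + 21.43/60 = 122.3571667
  hemisphere W, so the sign is −
Point 2:
  φ: 14.578′ = 0.242967°; total 67.2429667
  N → positive
  Longitude: 2.3061′ = 0.038435°; total 20.0384350
  W → negative
Point 3:
  Latitude: 60 + 1.43/60 = 60.0238333
  hemisphere S, so the sign is −
  λ: 44.29′ = 0.738167°; total 115.7381667
  hemisphere W, so the sign is −
Point 4:
  φ: 24.79′ = 0.413167°; total 87.4131667
  S → negative
  Longitude: 1.48′ = 0.024667°; total 58.0246667
  hemisphere W, so the sign is −

1. -63.230500, -122.357167
2. 67.242967, -20.038435
3. -60.023833, -115.738167
4. -87.413167, -58.024667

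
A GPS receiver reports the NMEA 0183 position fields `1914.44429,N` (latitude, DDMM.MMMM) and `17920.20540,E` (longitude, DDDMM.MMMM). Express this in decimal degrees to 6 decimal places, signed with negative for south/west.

19.240738, 179.336757

Latitude: degrees = first 2 digits = 19, minutes = 14.44429; 19 + 14.44429/60 = 19.2407382
N → positive
λ: split at 3 digits → 179° and 20.2054′; 179 + 20.2054/60 = 179.3367567
E → positive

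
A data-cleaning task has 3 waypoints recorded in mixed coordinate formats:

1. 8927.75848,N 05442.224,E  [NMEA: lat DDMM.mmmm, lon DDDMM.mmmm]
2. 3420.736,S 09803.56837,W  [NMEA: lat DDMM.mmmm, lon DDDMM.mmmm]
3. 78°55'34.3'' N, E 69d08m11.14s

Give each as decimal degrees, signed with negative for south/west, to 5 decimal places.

1. 89.46264, 54.70373
2. -34.34560, -98.05947
3. 78.92619, 69.13643

Point 1:
  Lat: degrees = first 2 digits = 89, minutes = 27.75848; 89 + 27.75848/60 = 89.462641
  N → positive
  λ: degrees = first 3 digits = 54, minutes = 42.224; 54 + 42.224/60 = 54.703733
  E → positive
Point 2:
  φ: split at 2 digits → 34° and 20.736′; 34 + 20.736/60 = 34.345600
  S → negative
  λ: degrees = first 3 digits = 98, minutes = 3.56837; 98 + 3.56837/60 = 98.059473
  W → negative
Point 3:
  Latitude: 78° + 55/60 + 34.3/3600 = 78 + 0.916667 + 0.009528 = 78.926194
  N ⇒ keep positive
  Lon: 69° + 8/60 + 11.14/3600 = 69 + 0.133333 + 0.003094 = 69.136428
  E → positive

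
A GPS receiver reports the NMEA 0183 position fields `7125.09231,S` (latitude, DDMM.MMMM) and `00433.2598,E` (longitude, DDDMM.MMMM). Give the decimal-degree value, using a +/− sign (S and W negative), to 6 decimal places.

Latitude: split at 2 digits → 71° and 25.09231′; 71 + 25.09231/60 = 71.4182052
hemisphere S, so the sign is −
λ: degrees = first 3 digits = 4, minutes = 33.2598; 4 + 33.2598/60 = 4.5543300
E ⇒ keep positive

-71.418205, 4.554330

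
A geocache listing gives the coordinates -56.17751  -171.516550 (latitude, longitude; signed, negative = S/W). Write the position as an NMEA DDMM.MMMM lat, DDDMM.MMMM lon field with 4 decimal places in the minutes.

5610.6506,S / 17130.9930,W

Latitude is negative → S; |value| = 56.177510
Latitude: minutes = (56.177510 − 56) × 60 = 10.650600
Longitude is negative → W; |value| = 171.516550
Lon: fractional part 0.516550 → 30.993000 minutes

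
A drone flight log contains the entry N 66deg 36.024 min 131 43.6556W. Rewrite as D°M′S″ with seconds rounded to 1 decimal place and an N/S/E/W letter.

φ: fractional minutes 0.02400 × 60 = 1.440″
λ: 43.65560′ → 43′ and 0.65560 × 60 = 39.336″

66°36′1.4″ N, 131°43′39.3″ W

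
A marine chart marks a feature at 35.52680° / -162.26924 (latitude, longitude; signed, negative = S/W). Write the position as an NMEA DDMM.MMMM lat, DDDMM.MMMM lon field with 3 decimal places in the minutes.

3531.608,N / 16216.154,W

Latitude: 35° + 0.526800 × 60 = 35° 31.60800′
Longitude is negative → W; |value| = 162.269240
λ: fractional part 0.269240 → 16.15440 minutes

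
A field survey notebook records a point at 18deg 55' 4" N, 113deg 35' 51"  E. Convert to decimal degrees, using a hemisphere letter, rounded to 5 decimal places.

18.91778° N, 113.59750° E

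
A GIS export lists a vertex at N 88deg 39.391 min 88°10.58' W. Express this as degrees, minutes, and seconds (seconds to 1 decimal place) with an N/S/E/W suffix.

Lat: fractional minutes 0.39100 × 60 = 23.460″
Longitude: fractional minutes 0.58000 × 60 = 34.800″

88°39′23.5″ N, 88°10′34.8″ W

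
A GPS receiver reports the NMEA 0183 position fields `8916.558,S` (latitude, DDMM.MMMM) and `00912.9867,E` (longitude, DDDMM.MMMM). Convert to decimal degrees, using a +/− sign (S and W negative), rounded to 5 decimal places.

φ: degrees = first 2 digits = 89, minutes = 16.558; 89 + 16.558/60 = 89.275967
hemisphere S, so the sign is −
Longitude: degrees = first 3 digits = 9, minutes = 12.9867; 9 + 12.9867/60 = 9.216445
E ⇒ keep positive

-89.27597, 9.21645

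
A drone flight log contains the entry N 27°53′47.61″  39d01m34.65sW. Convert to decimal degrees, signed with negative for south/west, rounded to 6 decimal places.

27.896558, -39.026292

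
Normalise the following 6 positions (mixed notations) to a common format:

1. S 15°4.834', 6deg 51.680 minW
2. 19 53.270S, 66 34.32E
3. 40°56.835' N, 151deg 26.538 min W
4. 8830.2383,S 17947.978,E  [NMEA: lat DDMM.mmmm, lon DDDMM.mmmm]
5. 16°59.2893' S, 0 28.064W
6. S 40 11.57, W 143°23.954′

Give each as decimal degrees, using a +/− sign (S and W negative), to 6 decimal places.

Point 1:
  Lat: 15 + 4.834/60 = 15.0805667
  hemisphere S, so the sign is −
  Lon: 51.68′ = 0.861333°; total 6.8613333
  W → negative
Point 2:
  φ: 53.27′ = 0.887833°; total 19.8878333
  S ⇒ negate
  Longitude: 66 + 34.32/60 = 66.5720000
  E ⇒ keep positive
Point 3:
  φ: 56.835′ = 0.947250°; total 40.9472500
  N → positive
  λ: 151 + 26.538/60 = 151.4423000
  hemisphere W, so the sign is −
Point 4:
  Latitude: degrees = first 2 digits = 88, minutes = 30.2383; 88 + 30.2383/60 = 88.5039717
  S ⇒ negate
  Longitude: split at 3 digits → 179° and 47.978′; 179 + 47.978/60 = 179.7996333
  E ⇒ keep positive
Point 5:
  Lat: 59.2893′ = 0.988155°; total 16.9881550
  S ⇒ negate
  Longitude: 0 + 28.064/60 = 0.4677333
  W ⇒ negate
Point 6:
  φ: 40 + 11.57/60 = 40.1928333
  S ⇒ negate
  Longitude: 143 + 23.954/60 = 143.3992333
  hemisphere W, so the sign is −

1. -15.080567, -6.861333
2. -19.887833, 66.572000
3. 40.947250, -151.442300
4. -88.503972, 179.799633
5. -16.988155, -0.467733
6. -40.192833, -143.399233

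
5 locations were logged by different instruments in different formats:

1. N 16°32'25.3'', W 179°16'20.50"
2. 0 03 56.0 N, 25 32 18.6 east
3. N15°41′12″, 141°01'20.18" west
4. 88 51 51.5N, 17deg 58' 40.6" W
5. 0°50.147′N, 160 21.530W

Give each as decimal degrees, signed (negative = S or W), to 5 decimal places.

1. 16.54036, -179.27236
2. 0.06556, 25.53850
3. 15.68667, -141.02227
4. 88.86431, -17.97794
5. 0.83578, -160.35883

Point 1:
  φ: 16 + 32/60 + 25.3/3600 = 16.540361
  N ⇒ keep positive
  λ: 179 + 16/60 + 20.5/3600 = 179.272361
  W ⇒ negate
Point 2:
  Latitude: 3′ + 56″ = 3.93333′; 0 + 3.93333/60 = 0.065556
  N → positive
  λ: 25° + 32/60 + 18.6/3600 = 25 + 0.533333 + 0.005167 = 25.538500
  E → positive
Point 3:
  Lat: 15 + 41/60 + 12/3600 = 15.686667
  N ⇒ keep positive
  Longitude: 1′ + 20.18″ = 1.33633′; 141 + 1.33633/60 = 141.022272
  W → negative
Point 4:
  φ: 88° + 51/60 + 51.5/3600 = 88 + 0.850000 + 0.014306 = 88.864306
  N → positive
  λ: 17 + 58/60 + 40.6/3600 = 17.977944
  hemisphere W, so the sign is −
Point 5:
  Lat: 0 + 50.147/60 = 0.835783
  N ⇒ keep positive
  Longitude: 160 + 21.53/60 = 160.358833
  W ⇒ negate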